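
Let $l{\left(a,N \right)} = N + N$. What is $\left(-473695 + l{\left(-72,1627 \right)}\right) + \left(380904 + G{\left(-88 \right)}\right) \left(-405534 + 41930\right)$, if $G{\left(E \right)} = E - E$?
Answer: $-138498688457$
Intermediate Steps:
$G{\left(E \right)} = 0$
$l{\left(a,N \right)} = 2 N$
$\left(-473695 + l{\left(-72,1627 \right)}\right) + \left(380904 + G{\left(-88 \right)}\right) \left(-405534 + 41930\right) = \left(-473695 + 2 \cdot 1627\right) + \left(380904 + 0\right) \left(-405534 + 41930\right) = \left(-473695 + 3254\right) + 380904 \left(-363604\right) = -470441 - 138498218016 = -138498688457$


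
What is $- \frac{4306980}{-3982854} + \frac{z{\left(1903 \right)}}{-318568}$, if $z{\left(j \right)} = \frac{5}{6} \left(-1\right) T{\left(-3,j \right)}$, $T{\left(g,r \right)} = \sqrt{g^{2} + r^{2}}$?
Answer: $\frac{717830}{663809} + \frac{5 \sqrt{3621418}}{1911408} \approx 1.0864$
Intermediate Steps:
$z{\left(j \right)} = - \frac{5 \sqrt{9 + j^{2}}}{6}$ ($z{\left(j \right)} = \frac{5}{6} \left(-1\right) \sqrt{\left(-3\right)^{2} + j^{2}} = 5 \cdot \frac{1}{6} \left(-1\right) \sqrt{9 + j^{2}} = \frac{5}{6} \left(-1\right) \sqrt{9 + j^{2}} = - \frac{5 \sqrt{9 + j^{2}}}{6}$)
$- \frac{4306980}{-3982854} + \frac{z{\left(1903 \right)}}{-318568} = - \frac{4306980}{-3982854} + \frac{\left(- \frac{5}{6}\right) \sqrt{9 + 1903^{2}}}{-318568} = \left(-4306980\right) \left(- \frac{1}{3982854}\right) + - \frac{5 \sqrt{9 + 3621409}}{6} \left(- \frac{1}{318568}\right) = \frac{717830}{663809} + - \frac{5 \sqrt{3621418}}{6} \left(- \frac{1}{318568}\right) = \frac{717830}{663809} + \frac{5 \sqrt{3621418}}{1911408}$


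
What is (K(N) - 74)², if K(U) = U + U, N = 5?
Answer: 4096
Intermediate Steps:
K(U) = 2*U
(K(N) - 74)² = (2*5 - 74)² = (10 - 74)² = (-64)² = 4096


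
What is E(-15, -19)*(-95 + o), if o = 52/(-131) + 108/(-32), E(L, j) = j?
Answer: 1966747/1048 ≈ 1876.7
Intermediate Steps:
o = -3953/1048 (o = 52*(-1/131) + 108*(-1/32) = -52/131 - 27/8 = -3953/1048 ≈ -3.7719)
E(-15, -19)*(-95 + o) = -19*(-95 - 3953/1048) = -19*(-103513/1048) = 1966747/1048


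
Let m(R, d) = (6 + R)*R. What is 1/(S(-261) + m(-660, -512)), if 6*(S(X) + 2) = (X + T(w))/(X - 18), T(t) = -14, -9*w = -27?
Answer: 1674/722562287 ≈ 2.3168e-6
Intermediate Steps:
w = 3 (w = -⅑*(-27) = 3)
S(X) = -2 + (-14 + X)/(6*(-18 + X)) (S(X) = -2 + ((X - 14)/(X - 18))/6 = -2 + ((-14 + X)/(-18 + X))/6 = -2 + (-14 + X)/(6*(-18 + X)))
m(R, d) = R*(6 + R)
1/(S(-261) + m(-660, -512)) = 1/((202 - 11*(-261))/(6*(-18 - 261)) - 660*(6 - 660)) = 1/((⅙)*(202 + 2871)/(-279) - 660*(-654)) = 1/((⅙)*(-1/279)*3073 + 431640) = 1/(-3073/1674 + 431640) = 1/(722562287/1674) = 1674/722562287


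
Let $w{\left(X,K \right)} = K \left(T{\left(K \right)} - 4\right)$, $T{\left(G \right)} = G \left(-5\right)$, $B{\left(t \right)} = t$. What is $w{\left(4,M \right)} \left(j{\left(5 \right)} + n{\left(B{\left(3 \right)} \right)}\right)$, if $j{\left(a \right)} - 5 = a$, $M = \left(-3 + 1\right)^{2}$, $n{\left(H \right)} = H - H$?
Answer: $-960$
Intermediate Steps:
$T{\left(G \right)} = - 5 G$
$n{\left(H \right)} = 0$
$M = 4$ ($M = \left(-2\right)^{2} = 4$)
$j{\left(a \right)} = 5 + a$
$w{\left(X,K \right)} = K \left(-4 - 5 K\right)$ ($w{\left(X,K \right)} = K \left(- 5 K - 4\right) = K \left(-4 - 5 K\right)$)
$w{\left(4,M \right)} \left(j{\left(5 \right)} + n{\left(B{\left(3 \right)} \right)}\right) = \left(-1\right) 4 \left(4 + 5 \cdot 4\right) \left(\left(5 + 5\right) + 0\right) = \left(-1\right) 4 \left(4 + 20\right) \left(10 + 0\right) = \left(-1\right) 4 \cdot 24 \cdot 10 = \left(-96\right) 10 = -960$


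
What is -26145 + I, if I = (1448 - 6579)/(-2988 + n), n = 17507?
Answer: -379604386/14519 ≈ -26145.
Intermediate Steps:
I = -5131/14519 (I = (1448 - 6579)/(-2988 + 17507) = -5131/14519 ≈ -0.35340)
-26145 + I = -26145 - 5131/14519 = -379604386/14519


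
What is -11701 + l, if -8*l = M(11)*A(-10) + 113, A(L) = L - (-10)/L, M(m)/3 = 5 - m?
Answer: -93919/8 ≈ -11740.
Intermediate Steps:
M(m) = 15 - 3*m (M(m) = 3*(5 - m) = 15 - 3*m)
A(L) = L + 10/L
l = -311/8 (l = -((15 - 3*11)*(-10 + 10/(-10)) + 113)/8 = -((15 - 33)*(-10 + 10*(-1/10)) + 113)/8 = -(-18*(-10 - 1) + 113)/8 = -(-18*(-11) + 113)/8 = -(198 + 113)/8 = -1/8*311 = -311/8 ≈ -38.875)
-11701 + l = -11701 - 311/8 = -93919/8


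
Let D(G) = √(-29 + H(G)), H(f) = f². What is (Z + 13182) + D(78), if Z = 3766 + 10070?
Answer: 27018 + √6055 ≈ 27096.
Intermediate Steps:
Z = 13836
D(G) = √(-29 + G²)
(Z + 13182) + D(78) = (13836 + 13182) + √(-29 + 78²) = 27018 + √(-29 + 6084) = 27018 + √6055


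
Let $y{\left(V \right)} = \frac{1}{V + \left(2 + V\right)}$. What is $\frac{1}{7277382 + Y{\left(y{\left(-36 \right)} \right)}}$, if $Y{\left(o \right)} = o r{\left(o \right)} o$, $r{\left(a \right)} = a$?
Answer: $\frac{343000}{2496142025999} \approx 1.3741 \cdot 10^{-7}$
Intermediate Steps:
$y{\left(V \right)} = \frac{1}{2 + 2 V}$
$Y{\left(o \right)} = o^{3}$ ($Y{\left(o \right)} = o o o = o^{2} o = o^{3}$)
$\frac{1}{7277382 + Y{\left(y{\left(-36 \right)} \right)}} = \frac{1}{7277382 + \left(\frac{1}{2 \left(1 - 36\right)}\right)^{3}} = \frac{1}{7277382 + \left(\frac{1}{2 \left(-35\right)}\right)^{3}} = \frac{1}{7277382 + \left(\frac{1}{2} \left(- \frac{1}{35}\right)\right)^{3}} = \frac{1}{7277382 + \left(- \frac{1}{70}\right)^{3}} = \frac{1}{7277382 - \frac{1}{343000}} = \frac{1}{\frac{2496142025999}{343000}} = \frac{343000}{2496142025999}$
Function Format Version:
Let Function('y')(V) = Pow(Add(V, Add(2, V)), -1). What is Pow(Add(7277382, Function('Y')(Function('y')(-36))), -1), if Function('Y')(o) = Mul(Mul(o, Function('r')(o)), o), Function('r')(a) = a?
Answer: Rational(343000, 2496142025999) ≈ 1.3741e-7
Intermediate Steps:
Function('y')(V) = Pow(Add(2, Mul(2, V)), -1)
Function('Y')(o) = Pow(o, 3) (Function('Y')(o) = Mul(Mul(o, o), o) = Mul(Pow(o, 2), o) = Pow(o, 3))
Pow(Add(7277382, Function('Y')(Function('y')(-36))), -1) = Pow(Add(7277382, Pow(Mul(Rational(1, 2), Pow(Add(1, -36), -1)), 3)), -1) = Pow(Add(7277382, Pow(Mul(Rational(1, 2), Pow(-35, -1)), 3)), -1) = Pow(Add(7277382, Pow(Mul(Rational(1, 2), Rational(-1, 35)), 3)), -1) = Pow(Add(7277382, Pow(Rational(-1, 70), 3)), -1) = Pow(Add(7277382, Rational(-1, 343000)), -1) = Pow(Rational(2496142025999, 343000), -1) = Rational(343000, 2496142025999)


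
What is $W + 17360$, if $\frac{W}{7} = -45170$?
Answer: $-298830$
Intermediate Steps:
$W = -316190$ ($W = 7 \left(-45170\right) = -316190$)
$W + 17360 = -316190 + 17360 = -298830$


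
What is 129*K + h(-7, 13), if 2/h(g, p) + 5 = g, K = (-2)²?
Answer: 3095/6 ≈ 515.83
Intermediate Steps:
K = 4
h(g, p) = 2/(-5 + g)
129*K + h(-7, 13) = 129*4 + 2/(-5 - 7) = 516 + 2/(-12) = 516 + 2*(-1/12) = 516 - ⅙ = 3095/6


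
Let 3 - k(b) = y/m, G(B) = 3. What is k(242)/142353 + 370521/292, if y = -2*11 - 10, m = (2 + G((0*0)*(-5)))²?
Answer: 1318619429069/1039176900 ≈ 1268.9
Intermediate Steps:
m = 25 (m = (2 + 3)² = 5² = 25)
y = -32 (y = -22 - 10 = -32)
k(b) = 107/25 (k(b) = 3 - (-32)/25 = 3 - 1*(-32/25) = 3 + 32/25 = 107/25)
k(242)/142353 + 370521/292 = (107/25)/142353 + 370521/292 = (107/25)*(1/142353) + 370521*(1/292) = 107/3558825 + 370521/292 = 1318619429069/1039176900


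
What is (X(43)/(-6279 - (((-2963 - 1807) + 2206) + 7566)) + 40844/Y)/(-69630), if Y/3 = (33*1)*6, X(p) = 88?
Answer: -115177223/116646160455 ≈ -0.00098741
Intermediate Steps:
Y = 594 (Y = 3*((33*1)*6) = 3*(33*6) = 3*198 = 594)
(X(43)/(-6279 - (((-2963 - 1807) + 2206) + 7566)) + 40844/Y)/(-69630) = (88/(-6279 - (((-2963 - 1807) + 2206) + 7566)) + 40844/594)/(-69630) = (88/(-6279 - ((-4770 + 2206) + 7566)) + 40844*(1/594))*(-1/69630) = (88/(-6279 - (-2564 + 7566)) + 20422/297)*(-1/69630) = (88/(-6279 - 1*5002) + 20422/297)*(-1/69630) = (88/(-6279 - 5002) + 20422/297)*(-1/69630) = (88/(-11281) + 20422/297)*(-1/69630) = (88*(-1/11281) + 20422/297)*(-1/69630) = (-88/11281 + 20422/297)*(-1/69630) = (230354446/3350457)*(-1/69630) = -115177223/116646160455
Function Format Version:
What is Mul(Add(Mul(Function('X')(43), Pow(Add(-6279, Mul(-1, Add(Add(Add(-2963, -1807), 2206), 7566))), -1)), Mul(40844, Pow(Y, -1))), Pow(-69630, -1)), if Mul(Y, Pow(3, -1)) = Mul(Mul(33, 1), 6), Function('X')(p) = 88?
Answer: Rational(-115177223, 116646160455) ≈ -0.00098741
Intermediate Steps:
Y = 594 (Y = Mul(3, Mul(Mul(33, 1), 6)) = Mul(3, Mul(33, 6)) = Mul(3, 198) = 594)
Mul(Add(Mul(Function('X')(43), Pow(Add(-6279, Mul(-1, Add(Add(Add(-2963, -1807), 2206), 7566))), -1)), Mul(40844, Pow(Y, -1))), Pow(-69630, -1)) = Mul(Add(Mul(88, Pow(Add(-6279, Mul(-1, Add(Add(Add(-2963, -1807), 2206), 7566))), -1)), Mul(40844, Pow(594, -1))), Pow(-69630, -1)) = Mul(Add(Mul(88, Pow(Add(-6279, Mul(-1, Add(Add(-4770, 2206), 7566))), -1)), Mul(40844, Rational(1, 594))), Rational(-1, 69630)) = Mul(Add(Mul(88, Pow(Add(-6279, Mul(-1, Add(-2564, 7566))), -1)), Rational(20422, 297)), Rational(-1, 69630)) = Mul(Add(Mul(88, Pow(Add(-6279, Mul(-1, 5002)), -1)), Rational(20422, 297)), Rational(-1, 69630)) = Mul(Add(Mul(88, Pow(Add(-6279, -5002), -1)), Rational(20422, 297)), Rational(-1, 69630)) = Mul(Add(Mul(88, Pow(-11281, -1)), Rational(20422, 297)), Rational(-1, 69630)) = Mul(Add(Mul(88, Rational(-1, 11281)), Rational(20422, 297)), Rational(-1, 69630)) = Mul(Add(Rational(-88, 11281), Rational(20422, 297)), Rational(-1, 69630)) = Mul(Rational(230354446, 3350457), Rational(-1, 69630)) = Rational(-115177223, 116646160455)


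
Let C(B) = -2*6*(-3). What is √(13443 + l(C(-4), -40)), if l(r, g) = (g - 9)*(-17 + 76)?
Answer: 2*√2638 ≈ 102.72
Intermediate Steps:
C(B) = 36 (C(B) = -12*(-3) = 36)
l(r, g) = -531 + 59*g (l(r, g) = (-9 + g)*59 = -531 + 59*g)
√(13443 + l(C(-4), -40)) = √(13443 + (-531 + 59*(-40))) = √(13443 + (-531 - 2360)) = √(13443 - 2891) = √10552 = 2*√2638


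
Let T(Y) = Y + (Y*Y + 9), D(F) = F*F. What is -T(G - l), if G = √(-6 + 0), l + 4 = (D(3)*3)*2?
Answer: -2453 + 99*I*√6 ≈ -2453.0 + 242.5*I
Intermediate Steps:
D(F) = F²
l = 50 (l = -4 + (3²*3)*2 = -4 + (9*3)*2 = -4 + 27*2 = -4 + 54 = 50)
G = I*√6 (G = √(-6) = I*√6 ≈ 2.4495*I)
T(Y) = 9 + Y + Y² (T(Y) = Y + (Y² + 9) = Y + (9 + Y²) = 9 + Y + Y²)
-T(G - l) = -(9 + (I*√6 - 1*50) + (I*√6 - 1*50)²) = -(9 + (I*√6 - 50) + (I*√6 - 50)²) = -(9 + (-50 + I*√6) + (-50 + I*√6)²) = -(-41 + (-50 + I*√6)² + I*√6) = 41 - (-50 + I*√6)² - I*√6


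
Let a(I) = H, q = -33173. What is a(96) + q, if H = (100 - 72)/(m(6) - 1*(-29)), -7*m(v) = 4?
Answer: -6601231/199 ≈ -33172.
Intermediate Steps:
m(v) = -4/7 (m(v) = -1/7*4 = -4/7)
H = 196/199 (H = (100 - 72)/(-4/7 - 1*(-29)) = 28/(-4/7 + 29) = 28/(199/7) = 28*(7/199) = 196/199 ≈ 0.98492)
a(I) = 196/199
a(96) + q = 196/199 - 33173 = -6601231/199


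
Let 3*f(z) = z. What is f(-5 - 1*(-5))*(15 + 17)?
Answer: 0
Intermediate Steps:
f(z) = z/3
f(-5 - 1*(-5))*(15 + 17) = ((-5 - 1*(-5))/3)*(15 + 17) = ((-5 + 5)/3)*32 = ((⅓)*0)*32 = 0*32 = 0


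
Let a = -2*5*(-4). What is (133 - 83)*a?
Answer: 2000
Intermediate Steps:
a = 40 (a = -10*(-4) = 40)
(133 - 83)*a = (133 - 83)*40 = 50*40 = 2000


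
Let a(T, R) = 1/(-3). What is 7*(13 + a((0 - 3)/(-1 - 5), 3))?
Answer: 266/3 ≈ 88.667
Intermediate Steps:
a(T, R) = -⅓
7*(13 + a((0 - 3)/(-1 - 5), 3)) = 7*(13 - ⅓) = 7*(38/3) = 266/3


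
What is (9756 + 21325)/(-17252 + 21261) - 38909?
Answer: -155955100/4009 ≈ -38901.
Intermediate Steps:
(9756 + 21325)/(-17252 + 21261) - 38909 = 31081/4009 - 38909 = -155955100/4009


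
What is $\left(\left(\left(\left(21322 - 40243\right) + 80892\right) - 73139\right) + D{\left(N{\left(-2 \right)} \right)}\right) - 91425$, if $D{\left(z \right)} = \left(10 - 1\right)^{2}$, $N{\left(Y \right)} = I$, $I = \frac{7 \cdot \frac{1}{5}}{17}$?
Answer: $-102512$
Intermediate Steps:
$I = \frac{7}{85}$ ($I = 7 \cdot \frac{1}{5} \cdot \frac{1}{17} = \frac{7}{5} \cdot \frac{1}{17} = \frac{7}{85} \approx 0.082353$)
$N{\left(Y \right)} = \frac{7}{85}$
$D{\left(z \right)} = 81$ ($D{\left(z \right)} = 9^{2} = 81$)
$\left(\left(\left(\left(21322 - 40243\right) + 80892\right) - 73139\right) + D{\left(N{\left(-2 \right)} \right)}\right) - 91425 = \left(\left(\left(\left(21322 - 40243\right) + 80892\right) - 73139\right) + 81\right) - 91425 = \left(\left(\left(-18921 + 80892\right) - 73139\right) + 81\right) - 91425 = \left(\left(61971 - 73139\right) + 81\right) - 91425 = \left(-11168 + 81\right) - 91425 = -11087 - 91425 = -102512$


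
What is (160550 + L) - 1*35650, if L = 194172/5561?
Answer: 694763072/5561 ≈ 1.2493e+5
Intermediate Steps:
L = 194172/5561 (L = 194172*(1/5561) = 194172/5561 ≈ 34.917)
(160550 + L) - 1*35650 = (160550 + 194172/5561) - 1*35650 = 893012722/5561 - 35650 = 694763072/5561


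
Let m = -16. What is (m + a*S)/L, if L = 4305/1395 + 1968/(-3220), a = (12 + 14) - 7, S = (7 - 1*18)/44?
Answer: -6213795/741116 ≈ -8.3844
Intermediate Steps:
S = -¼ (S = (7 - 18)*(1/44) = -11*1/44 = -¼ ≈ -0.25000)
a = 19 (a = 26 - 7 = 19)
L = 185279/74865 (L = 4305*(1/1395) + 1968*(-1/3220) = 287/93 - 492/805 = 185279/74865 ≈ 2.4748)
(m + a*S)/L = (-16 + 19*(-¼))/(185279/74865) = (-16 - 19/4)*(74865/185279) = -83/4*74865/185279 = -6213795/741116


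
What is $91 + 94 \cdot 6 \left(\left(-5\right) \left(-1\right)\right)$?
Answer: $2911$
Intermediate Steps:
$91 + 94 \cdot 6 \left(\left(-5\right) \left(-1\right)\right) = 91 + 94 \cdot 6 \cdot 5 = 91 + 94 \cdot 30 = 91 + 2820 = 2911$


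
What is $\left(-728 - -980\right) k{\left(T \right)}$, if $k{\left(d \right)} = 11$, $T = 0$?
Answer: $2772$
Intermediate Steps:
$\left(-728 - -980\right) k{\left(T \right)} = \left(-728 - -980\right) 11 = \left(-728 + 980\right) 11 = 252 \cdot 11 = 2772$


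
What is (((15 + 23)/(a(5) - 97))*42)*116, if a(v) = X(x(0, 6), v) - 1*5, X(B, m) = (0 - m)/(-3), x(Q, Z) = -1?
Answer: -79344/43 ≈ -1845.2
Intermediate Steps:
X(B, m) = m/3 (X(B, m) = -m*(-1/3) = m/3)
a(v) = -5 + v/3 (a(v) = v/3 - 1*5 = v/3 - 5 = -5 + v/3)
(((15 + 23)/(a(5) - 97))*42)*116 = (((15 + 23)/((-5 + (1/3)*5) - 97))*42)*116 = ((38/((-5 + 5/3) - 97))*42)*116 = ((38/(-10/3 - 97))*42)*116 = ((38/(-301/3))*42)*116 = ((38*(-3/301))*42)*116 = -114/301*42*116 = -684/43*116 = -79344/43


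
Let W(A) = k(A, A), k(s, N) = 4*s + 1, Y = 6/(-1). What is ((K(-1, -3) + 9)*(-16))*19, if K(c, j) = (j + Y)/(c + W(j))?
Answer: -2964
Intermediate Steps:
Y = -6 (Y = 6*(-1) = -6)
k(s, N) = 1 + 4*s
W(A) = 1 + 4*A
K(c, j) = (-6 + j)/(1 + c + 4*j) (K(c, j) = (j - 6)/(c + (1 + 4*j)) = (-6 + j)/(1 + c + 4*j))
((K(-1, -3) + 9)*(-16))*19 = (((-6 - 3)/(1 - 1 + 4*(-3)) + 9)*(-16))*19 = ((-9/(1 - 1 - 12) + 9)*(-16))*19 = ((-9/(-12) + 9)*(-16))*19 = ((-1/12*(-9) + 9)*(-16))*19 = ((¾ + 9)*(-16))*19 = ((39/4)*(-16))*19 = -156*19 = -2964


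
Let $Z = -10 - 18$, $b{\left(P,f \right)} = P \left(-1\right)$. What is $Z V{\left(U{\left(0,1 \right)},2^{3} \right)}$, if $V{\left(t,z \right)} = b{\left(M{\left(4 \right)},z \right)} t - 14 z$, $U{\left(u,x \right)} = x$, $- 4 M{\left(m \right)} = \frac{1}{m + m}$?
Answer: $\frac{25081}{8} \approx 3135.1$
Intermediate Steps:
$M{\left(m \right)} = - \frac{1}{8 m}$ ($M{\left(m \right)} = - \frac{1}{4 \left(m + m\right)} = - \frac{1}{4 \cdot 2 m} = - \frac{\frac{1}{2} \frac{1}{m}}{4} = - \frac{1}{8 m}$)
$b{\left(P,f \right)} = - P$
$V{\left(t,z \right)} = - 14 z + \frac{t}{32}$ ($V{\left(t,z \right)} = - \frac{-1}{8 \cdot 4} t - 14 z = \left(-1\right) \left(- \frac{1}{32}\right) t - 14 z = \frac{t}{32} - 14 z = - 14 z + \frac{t}{32}$)
$Z = -28$ ($Z = -10 - 18 = -28$)
$Z V{\left(U{\left(0,1 \right)},2^{3} \right)} = - 28 \left(- 14 \cdot 2^{3} + \frac{1}{32} \cdot 1\right) = - 28 \left(\left(-14\right) 8 + \frac{1}{32}\right) = - 28 \left(-112 + \frac{1}{32}\right) = \left(-28\right) \left(- \frac{3583}{32}\right) = \frac{25081}{8}$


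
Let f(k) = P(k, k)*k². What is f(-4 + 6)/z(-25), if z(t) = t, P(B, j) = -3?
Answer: 12/25 ≈ 0.48000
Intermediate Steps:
f(k) = -3*k²
f(-4 + 6)/z(-25) = -3*(-4 + 6)²/(-25) = -3*2²*(-1/25) = -3*4*(-1/25) = -12*(-1/25) = 12/25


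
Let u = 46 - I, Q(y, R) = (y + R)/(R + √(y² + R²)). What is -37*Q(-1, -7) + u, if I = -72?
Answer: 2190 + 1480*√2 ≈ 4283.0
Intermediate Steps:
Q(y, R) = (R + y)/(R + √(R² + y²))
u = 118 (u = 46 - 1*(-72) = 46 + 72 = 118)
-37*Q(-1, -7) + u = -37*(-7 - 1)/(-7 + √((-7)² + (-1)²)) + 118 = -37*(-8)/(-7 + √(49 + 1)) + 118 = -37*(-8)/(-7 + √50) + 118 = -37*(-8)/(-7 + 5*√2) + 118 = -(-296)/(-7 + 5*√2) + 118 = 296/(-7 + 5*√2) + 118 = 118 + 296/(-7 + 5*√2)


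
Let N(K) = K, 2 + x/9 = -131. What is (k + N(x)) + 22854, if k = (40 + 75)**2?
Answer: 34882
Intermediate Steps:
x = -1197 (x = -18 + 9*(-131) = -18 - 1179 = -1197)
k = 13225 (k = 115**2 = 13225)
(k + N(x)) + 22854 = (13225 - 1197) + 22854 = 12028 + 22854 = 34882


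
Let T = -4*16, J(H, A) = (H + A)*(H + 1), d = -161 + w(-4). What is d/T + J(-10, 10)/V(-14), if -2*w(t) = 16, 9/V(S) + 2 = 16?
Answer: 169/64 ≈ 2.6406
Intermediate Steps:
V(S) = 9/14 (V(S) = 9/(-2 + 16) = 9/14)
w(t) = -8 (w(t) = -1/2*16 = -8)
d = -169 (d = -161 - 8 = -169)
J(H, A) = (1 + H)*(A + H) (J(H, A) = (A + H)*(1 + H) = (1 + H)*(A + H))
T = -64
d/T + J(-10, 10)/V(-14) = -169/(-64) + (10 - 10 + (-10)**2 + 10*(-10))/(9/14) = -169*(-1/64) + (10 - 10 + 100 - 100)*(14/9) = 169/64 + 0*(14/9) = 169/64 + 0 = 169/64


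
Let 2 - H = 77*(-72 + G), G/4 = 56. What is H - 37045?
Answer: -48747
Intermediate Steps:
G = 224 (G = 4*56 = 224)
H = -11702 (H = 2 - 77*(-72 + 224) = 2 - 77*152 = 2 - 1*11704 = 2 - 11704 = -11702)
H - 37045 = -11702 - 37045 = -48747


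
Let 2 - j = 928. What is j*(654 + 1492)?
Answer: -1987196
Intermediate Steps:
j = -926 (j = 2 - 1*928 = 2 - 928 = -926)
j*(654 + 1492) = -926*(654 + 1492) = -926*2146 = -1987196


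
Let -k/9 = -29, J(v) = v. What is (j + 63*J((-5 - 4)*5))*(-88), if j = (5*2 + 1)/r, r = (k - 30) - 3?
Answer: 14220118/57 ≈ 2.4948e+5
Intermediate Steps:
k = 261 (k = -9*(-29) = 261)
r = 228 (r = (261 - 30) - 3 = 231 - 3 = 228)
j = 11/228 (j = (5*2 + 1)/228 = (10 + 1)*(1/228) = 11*(1/228) = 11/228 ≈ 0.048246)
(j + 63*J((-5 - 4)*5))*(-88) = (11/228 + 63*((-5 - 4)*5))*(-88) = (11/228 + 63*(-9*5))*(-88) = (11/228 + 63*(-45))*(-88) = (11/228 - 2835)*(-88) = -646369/228*(-88) = 14220118/57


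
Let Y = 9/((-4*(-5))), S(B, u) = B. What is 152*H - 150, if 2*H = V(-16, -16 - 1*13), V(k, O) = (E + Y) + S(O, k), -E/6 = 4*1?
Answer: -20719/5 ≈ -4143.8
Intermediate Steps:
Y = 9/20 ≈ 0.45000
E = -24 ≈ -24.000
V(k, O) = -471/20 + O (V(k, O) = (-24 + 9/20) + O = -471/20 + O)
H = -1051/40 (H = (-471/20 + (-16 - 1*13))/2 = (-471/20 + (-16 - 13))/2 = (-471/20 - 29)/2 = (1/2)*(-1051/20) = -1051/40 ≈ -26.275)
152*H - 150 = 152*(-1051/40) - 150 = -19969/5 - 150 = -20719/5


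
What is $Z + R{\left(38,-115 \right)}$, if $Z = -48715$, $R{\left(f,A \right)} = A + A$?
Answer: $-48945$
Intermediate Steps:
$R{\left(f,A \right)} = 2 A$
$Z + R{\left(38,-115 \right)} = -48715 + 2 \left(-115\right) = -48715 - 230 = -48945$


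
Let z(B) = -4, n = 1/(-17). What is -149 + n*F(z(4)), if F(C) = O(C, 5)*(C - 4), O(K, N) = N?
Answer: -2493/17 ≈ -146.65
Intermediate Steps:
n = -1/17 ≈ -0.058824
F(C) = -20 + 5*C (F(C) = 5*(C - 4) = 5*(-4 + C) = -20 + 5*C)
-149 + n*F(z(4)) = -149 - (-20 + 5*(-4))/17 = -149 - (-20 - 20)/17 = -149 - 1/17*(-40) = -149 + 40/17 = -2493/17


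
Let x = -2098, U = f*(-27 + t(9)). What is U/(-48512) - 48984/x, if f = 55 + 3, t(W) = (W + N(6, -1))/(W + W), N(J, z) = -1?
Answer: 5353972187/229000896 ≈ 23.380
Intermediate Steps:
t(W) = (-1 + W)/(2*W) (t(W) = (W - 1)/(W + W) = (-1 + W)/((2*W)) = (-1 + W)*(1/(2*W)) = (-1 + W)/(2*W))
f = 58
U = -13862/9 (U = 58*(-27 + (½)*(-1 + 9)/9) = 58*(-27 + (½)*(⅑)*8) = 58*(-27 + 4/9) = 58*(-239/9) = -13862/9 ≈ -1540.2)
U/(-48512) - 48984/x = -13862/9/(-48512) - 48984/(-2098) = -13862/9*(-1/48512) - 48984*(-1/2098) = 6931/218304 + 24492/1049 = 5353972187/229000896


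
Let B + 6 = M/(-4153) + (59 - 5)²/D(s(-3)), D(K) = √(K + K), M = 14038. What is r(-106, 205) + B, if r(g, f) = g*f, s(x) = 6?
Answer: -90283646/4153 + 486*√3 ≈ -20898.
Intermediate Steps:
D(K) = √2*√K (D(K) = √(2*K) = √2*√K)
r(g, f) = f*g
B = -38956/4153 + 486*√3 (B = -6 + (14038/(-4153) + (59 - 5)²/((√2*√6))) = -6 + (14038*(-1/4153) + 54²/((2*√3))) = -6 + (-14038/4153 + 2916*(√3/6)) = -6 + (-14038/4153 + 486*√3) = -38956/4153 + 486*√3 ≈ 832.40)
r(-106, 205) + B = 205*(-106) + (-38956/4153 + 486*√3) = -21730 + (-38956/4153 + 486*√3) = -90283646/4153 + 486*√3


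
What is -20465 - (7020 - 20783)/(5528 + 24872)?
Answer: -622122237/30400 ≈ -20465.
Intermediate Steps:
-20465 - (7020 - 20783)/(5528 + 24872) = -20465 - (-13763)/30400 = -20465 - 1*(-13763/30400) = -20465 + 13763/30400 = -622122237/30400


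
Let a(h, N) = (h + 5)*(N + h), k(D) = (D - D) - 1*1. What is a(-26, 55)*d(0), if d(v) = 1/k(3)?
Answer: 609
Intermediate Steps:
k(D) = -1 (k(D) = 0 - 1 = -1)
a(h, N) = (5 + h)*(N + h)
d(v) = -1 (d(v) = 1/(-1) = -1)
a(-26, 55)*d(0) = ((-26)**2 + 5*55 + 5*(-26) + 55*(-26))*(-1) = (676 + 275 - 130 - 1430)*(-1) = -609*(-1) = 609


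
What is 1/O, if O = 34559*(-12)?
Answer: -1/414708 ≈ -2.4113e-6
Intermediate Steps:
O = -414708
1/O = 1/(-414708) = -1/414708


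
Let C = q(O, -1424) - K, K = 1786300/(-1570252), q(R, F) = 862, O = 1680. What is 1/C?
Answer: 392563/338835881 ≈ 0.0011586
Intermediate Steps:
K = -446575/392563 (K = 1786300*(-1/1570252) = -446575/392563 ≈ -1.1376)
C = 338835881/392563 (C = 862 - 1*(-446575/392563) = 862 + 446575/392563 = 338835881/392563 ≈ 863.14)
1/C = 1/(338835881/392563) = 392563/338835881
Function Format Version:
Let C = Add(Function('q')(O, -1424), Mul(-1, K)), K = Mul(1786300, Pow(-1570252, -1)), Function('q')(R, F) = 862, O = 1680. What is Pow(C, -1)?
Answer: Rational(392563, 338835881) ≈ 0.0011586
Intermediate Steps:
K = Rational(-446575, 392563) (K = Mul(1786300, Rational(-1, 1570252)) = Rational(-446575, 392563) ≈ -1.1376)
C = Rational(338835881, 392563) (C = Add(862, Mul(-1, Rational(-446575, 392563))) = Add(862, Rational(446575, 392563)) = Rational(338835881, 392563) ≈ 863.14)
Pow(C, -1) = Pow(Rational(338835881, 392563), -1) = Rational(392563, 338835881)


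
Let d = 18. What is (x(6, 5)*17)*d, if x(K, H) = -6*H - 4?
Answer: -10404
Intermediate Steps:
x(K, H) = -4 - 6*H
(x(6, 5)*17)*d = ((-4 - 6*5)*17)*18 = ((-4 - 30)*17)*18 = -34*17*18 = -578*18 = -10404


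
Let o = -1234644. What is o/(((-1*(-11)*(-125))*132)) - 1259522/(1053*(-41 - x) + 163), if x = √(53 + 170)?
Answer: 984238386518191/24239259856625 - 1326276666*√223/1602595693 ≈ 28.247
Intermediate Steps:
x = √223 ≈ 14.933
o/(((-1*(-11)*(-125))*132)) - 1259522/(1053*(-41 - x) + 163) = -1234644/((-1*(-11)*(-125))*132) - 1259522/(1053*(-41 - √223) + 163) = -1234644/((11*(-125))*132) - 1259522/((-43173 - 1053*√223) + 163) = -1234644/((-1375*132)) - 1259522/(-43010 - 1053*√223) = -1234644/(-181500) - 1259522/(-43010 - 1053*√223) = -1234644*(-1/181500) - 1259522/(-43010 - 1053*√223) = 102887/15125 - 1259522/(-43010 - 1053*√223)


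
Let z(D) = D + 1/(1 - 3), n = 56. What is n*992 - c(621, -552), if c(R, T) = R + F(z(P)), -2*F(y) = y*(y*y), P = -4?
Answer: 878167/16 ≈ 54885.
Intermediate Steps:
z(D) = -½ + D (z(D) = D + 1/(-2) = D - ½ = -½ + D)
F(y) = -y³/2 (F(y) = -y*y*y/2 = -y*y²/2 = -y³/2)
c(R, T) = 729/16 + R (c(R, T) = R - (-½ - 4)³/2 = R - (-9/2)³/2 = R - ½*(-729/8) = R + 729/16 = 729/16 + R)
n*992 - c(621, -552) = 56*992 - (729/16 + 621) = 55552 - 1*10665/16 = 55552 - 10665/16 = 878167/16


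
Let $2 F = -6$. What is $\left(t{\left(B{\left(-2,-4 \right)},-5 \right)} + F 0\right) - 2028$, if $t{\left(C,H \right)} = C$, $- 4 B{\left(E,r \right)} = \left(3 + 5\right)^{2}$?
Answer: $-2044$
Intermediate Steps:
$B{\left(E,r \right)} = -16$ ($B{\left(E,r \right)} = - \frac{\left(3 + 5\right)^{2}}{4} = - \frac{8^{2}}{4} = \left(- \frac{1}{4}\right) 64 = -16$)
$F = -3$ ($F = \frac{1}{2} \left(-6\right) = -3$)
$\left(t{\left(B{\left(-2,-4 \right)},-5 \right)} + F 0\right) - 2028 = \left(-16 - 0\right) - 2028 = \left(-16 + 0\right) - 2028 = -16 - 2028 = -2044$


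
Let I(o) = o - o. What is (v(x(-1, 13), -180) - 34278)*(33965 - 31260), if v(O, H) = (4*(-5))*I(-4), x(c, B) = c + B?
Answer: -92721990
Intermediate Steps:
I(o) = 0
x(c, B) = B + c
v(O, H) = 0 (v(O, H) = (4*(-5))*0 = -20*0 = 0)
(v(x(-1, 13), -180) - 34278)*(33965 - 31260) = (0 - 34278)*(33965 - 31260) = -34278*2705 = -92721990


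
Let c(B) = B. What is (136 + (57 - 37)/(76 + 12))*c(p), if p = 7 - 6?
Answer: 2997/22 ≈ 136.23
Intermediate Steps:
p = 1
(136 + (57 - 37)/(76 + 12))*c(p) = (136 + (57 - 37)/(76 + 12))*1 = (136 + 20/88)*1 = (136 + 20*(1/88))*1 = (136 + 5/22)*1 = (2997/22)*1 = 2997/22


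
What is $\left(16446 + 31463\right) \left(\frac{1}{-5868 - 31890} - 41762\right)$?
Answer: $- \frac{75545287342673}{37758} \approx -2.0008 \cdot 10^{9}$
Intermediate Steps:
$\left(16446 + 31463\right) \left(\frac{1}{-5868 - 31890} - 41762\right) = 47909 \left(\frac{1}{-37758} - 41762\right) = 47909 \left(- \frac{1}{37758} - 41762\right) = 47909 \left(- \frac{1576849597}{37758}\right) = - \frac{75545287342673}{37758}$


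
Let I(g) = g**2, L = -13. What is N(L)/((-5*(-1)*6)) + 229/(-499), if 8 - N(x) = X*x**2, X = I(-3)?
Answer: -761857/14970 ≈ -50.892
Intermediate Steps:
X = 9 (X = (-3)**2 = 9)
N(x) = 8 - 9*x**2
N(L)/((-5*(-1)*6)) + 229/(-499) = (8 - 9*(-13)**2)/((-5*(-1)*6)) + 229/(-499) = (8 - 9*169)/((5*6)) + 229*(-1/499) = (8 - 1521)/30 - 229/499 = -1513*1/30 - 229/499 = -1513/30 - 229/499 = -761857/14970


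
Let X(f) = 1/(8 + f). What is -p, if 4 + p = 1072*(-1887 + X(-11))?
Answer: 6069676/3 ≈ 2.0232e+6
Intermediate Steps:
p = -6069676/3 (p = -4 + 1072*(-1887 + 1/(8 - 11)) = -4 + 1072*(-1887 + 1/(-3)) = -4 + 1072*(-1887 - ⅓) = -4 + 1072*(-5662/3) = -4 - 6069664/3 = -6069676/3 ≈ -2.0232e+6)
-p = -1*(-6069676/3) = 6069676/3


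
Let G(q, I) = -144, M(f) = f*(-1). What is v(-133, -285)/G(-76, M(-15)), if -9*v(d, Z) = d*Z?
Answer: 12635/432 ≈ 29.248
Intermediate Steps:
M(f) = -f
v(d, Z) = -Z*d/9 (v(d, Z) = -d*Z/9 = -Z*d/9)
v(-133, -285)/G(-76, M(-15)) = -1/9*(-285)*(-133)/(-144) = -12635/3*(-1/144) = 12635/432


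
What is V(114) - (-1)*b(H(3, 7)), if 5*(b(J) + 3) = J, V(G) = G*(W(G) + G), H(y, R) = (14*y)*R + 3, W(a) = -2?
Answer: 64122/5 ≈ 12824.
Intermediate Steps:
H(y, R) = 3 + 14*R*y (H(y, R) = 14*R*y + 3 = 3 + 14*R*y)
V(G) = G*(-2 + G)
b(J) = -3 + J/5
V(114) - (-1)*b(H(3, 7)) = 114*(-2 + 114) - (-1)*(-3 + (3 + 14*7*3)/5) = 114*112 - (-1)*(-3 + (3 + 294)/5) = 12768 - (-1)*(-3 + (1/5)*297) = 12768 - (-1)*(-3 + 297/5) = 12768 - (-1)*282/5 = 12768 - 1*(-282/5) = 12768 + 282/5 = 64122/5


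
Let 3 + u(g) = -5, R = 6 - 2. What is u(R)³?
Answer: -512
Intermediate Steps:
R = 4
u(g) = -8 (u(g) = -3 - 5 = -8)
u(R)³ = (-8)³ = -512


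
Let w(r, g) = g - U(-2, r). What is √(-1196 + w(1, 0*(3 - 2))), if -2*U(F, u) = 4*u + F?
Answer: I*√1195 ≈ 34.569*I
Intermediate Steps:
U(F, u) = -2*u - F/2 (U(F, u) = -(4*u + F)/2 = -(F + 4*u)/2 = -2*u - F/2)
w(r, g) = -1 + g + 2*r (w(r, g) = g - (-2*r - ½*(-2)) = g - (-2*r + 1) = g - (1 - 2*r) = g + (-1 + 2*r) = -1 + g + 2*r)
√(-1196 + w(1, 0*(3 - 2))) = √(-1196 + (-1 + 0*(3 - 2) + 2*1)) = √(-1196 + (-1 + 0*1 + 2)) = √(-1196 + (-1 + 0 + 2)) = √(-1196 + 1) = √(-1195) = I*√1195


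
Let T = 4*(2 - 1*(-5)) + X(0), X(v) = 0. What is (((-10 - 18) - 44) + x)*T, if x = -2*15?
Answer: -2856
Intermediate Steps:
x = -30
T = 28 (T = 4*(2 - 1*(-5)) + 0 = 4*(2 + 5) + 0 = 4*7 + 0 = 28 + 0 = 28)
(((-10 - 18) - 44) + x)*T = (((-10 - 18) - 44) - 30)*28 = ((-28 - 44) - 30)*28 = (-72 - 30)*28 = -102*28 = -2856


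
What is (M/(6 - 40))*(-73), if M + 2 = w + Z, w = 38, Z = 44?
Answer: 2920/17 ≈ 171.76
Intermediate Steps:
M = 80 (M = -2 + (38 + 44) = -2 + 82 = 80)
(M/(6 - 40))*(-73) = (80/(6 - 40))*(-73) = (80/(-34))*(-73) = (80*(-1/34))*(-73) = -40/17*(-73) = 2920/17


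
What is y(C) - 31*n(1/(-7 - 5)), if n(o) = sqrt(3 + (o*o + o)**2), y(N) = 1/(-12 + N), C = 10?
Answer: -1/2 - 31*sqrt(62329)/144 ≈ -54.246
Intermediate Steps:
n(o) = sqrt(3 + (o + o**2)**2) (n(o) = sqrt(3 + (o**2 + o)**2) = sqrt(3 + (o + o**2)**2))
y(C) - 31*n(1/(-7 - 5)) = 1/(-12 + 10) - 31*sqrt(3 + (1/(-7 - 5))**2*(1 + 1/(-7 - 5))**2) = 1/(-2) - 31*sqrt(3 + (1/(-12))**2*(1 + 1/(-12))**2) = -1/2 - 31*sqrt(3 + (-1/12)**2*(1 - 1/12)**2) = -1/2 - 31*sqrt(3 + (11/12)**2/144) = -1/2 - 31*sqrt(3 + (1/144)*(121/144)) = -1/2 - 31*sqrt(3 + 121/20736) = -1/2 - 31*sqrt(62329)/144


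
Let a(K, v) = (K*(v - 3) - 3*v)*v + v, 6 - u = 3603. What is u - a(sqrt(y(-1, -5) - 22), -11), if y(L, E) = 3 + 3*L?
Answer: -3223 - 154*I*sqrt(22) ≈ -3223.0 - 722.32*I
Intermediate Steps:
u = -3597 (u = 6 - 1*3603 = 6 - 3603 = -3597)
a(K, v) = v + v*(-3*v + K*(-3 + v)) (a(K, v) = (K*(-3 + v) - 3*v)*v + v = (-3*v + K*(-3 + v))*v + v = v*(-3*v + K*(-3 + v)) + v = v + v*(-3*v + K*(-3 + v)))
u - a(sqrt(y(-1, -5) - 22), -11) = -3597 - (-11)*(1 - 3*sqrt((3 + 3*(-1)) - 22) - 3*(-11) + sqrt((3 + 3*(-1)) - 22)*(-11)) = -3597 - (-11)*(1 - 3*sqrt((3 - 3) - 22) + 33 + sqrt((3 - 3) - 22)*(-11)) = -3597 - (-11)*(1 - 3*sqrt(0 - 22) + 33 + sqrt(0 - 22)*(-11)) = -3597 - (-11)*(1 - 3*I*sqrt(22) + 33 + sqrt(-22)*(-11)) = -3597 - (-11)*(1 - 3*I*sqrt(22) + 33 + (I*sqrt(22))*(-11)) = -3597 - (-11)*(1 - 3*I*sqrt(22) + 33 - 11*I*sqrt(22)) = -3597 - (-11)*(34 - 14*I*sqrt(22)) = -3597 - (-374 + 154*I*sqrt(22)) = -3597 + (374 - 154*I*sqrt(22)) = -3223 - 154*I*sqrt(22)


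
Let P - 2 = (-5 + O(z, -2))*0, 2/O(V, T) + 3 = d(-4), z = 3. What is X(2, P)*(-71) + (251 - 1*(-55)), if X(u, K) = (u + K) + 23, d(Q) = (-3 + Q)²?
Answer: -1611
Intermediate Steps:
O(V, T) = 1/23 (O(V, T) = 2/(-3 + (-3 - 4)²) = 2/(-3 + (-7)²) = 2/(-3 + 49) = 2/46 = 2*(1/46) = 1/23)
P = 2 (P = 2 + (-5 + 1/23)*0 = 2 - 114/23*0 = 2 + 0 = 2)
X(u, K) = 23 + K + u (X(u, K) = (K + u) + 23 = 23 + K + u)
X(2, P)*(-71) + (251 - 1*(-55)) = (23 + 2 + 2)*(-71) + (251 - 1*(-55)) = 27*(-71) + (251 + 55) = -1917 + 306 = -1611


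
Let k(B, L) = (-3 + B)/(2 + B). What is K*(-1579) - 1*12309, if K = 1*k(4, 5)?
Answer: -75433/6 ≈ -12572.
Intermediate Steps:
k(B, L) = (-3 + B)/(2 + B)
K = ⅙ (K = 1*((-3 + 4)/(2 + 4)) = 1*(1/6) = 1*((⅙)*1) = 1*(⅙) = ⅙ ≈ 0.16667)
K*(-1579) - 1*12309 = (⅙)*(-1579) - 1*12309 = -1579/6 - 12309 = -75433/6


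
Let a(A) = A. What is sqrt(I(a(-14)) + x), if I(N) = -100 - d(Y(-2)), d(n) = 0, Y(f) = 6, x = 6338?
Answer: sqrt(6238) ≈ 78.981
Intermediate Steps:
I(N) = -100 (I(N) = -100 - 1*0 = -100 + 0 = -100)
sqrt(I(a(-14)) + x) = sqrt(-100 + 6338) = sqrt(6238)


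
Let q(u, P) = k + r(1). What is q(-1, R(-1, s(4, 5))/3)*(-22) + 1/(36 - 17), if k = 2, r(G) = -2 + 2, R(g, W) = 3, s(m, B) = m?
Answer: -835/19 ≈ -43.947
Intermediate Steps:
r(G) = 0
q(u, P) = 2 (q(u, P) = 2 + 0 = 2)
q(-1, R(-1, s(4, 5))/3)*(-22) + 1/(36 - 17) = 2*(-22) + 1/(36 - 17) = -44 + 1/19 = -835/19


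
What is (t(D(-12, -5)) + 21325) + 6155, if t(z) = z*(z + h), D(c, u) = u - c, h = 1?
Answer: 27536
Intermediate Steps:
t(z) = z*(1 + z) (t(z) = z*(z + 1) = z*(1 + z))
(t(D(-12, -5)) + 21325) + 6155 = ((-5 - 1*(-12))*(1 + (-5 - 1*(-12))) + 21325) + 6155 = ((-5 + 12)*(1 + (-5 + 12)) + 21325) + 6155 = (7*(1 + 7) + 21325) + 6155 = (7*8 + 21325) + 6155 = (56 + 21325) + 6155 = 21381 + 6155 = 27536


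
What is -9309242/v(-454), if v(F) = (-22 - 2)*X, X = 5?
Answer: 4654621/60 ≈ 77577.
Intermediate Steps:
v(F) = -120 (v(F) = (-22 - 2)*5 = -24*5 = -120)
-9309242/v(-454) = -9309242/(-120) = -9309242*(-1/120) = 4654621/60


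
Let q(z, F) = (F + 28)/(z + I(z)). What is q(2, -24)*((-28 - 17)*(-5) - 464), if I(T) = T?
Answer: -239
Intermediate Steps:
q(z, F) = (28 + F)/(2*z) (q(z, F) = (F + 28)/(z + z) = (28 + F)/((2*z)) = (28 + F)*(1/(2*z)) = (28 + F)/(2*z))
q(2, -24)*((-28 - 17)*(-5) - 464) = ((1/2)*(28 - 24)/2)*((-28 - 17)*(-5) - 464) = ((1/2)*(1/2)*4)*(-45*(-5) - 464) = 1*(225 - 464) = 1*(-239) = -239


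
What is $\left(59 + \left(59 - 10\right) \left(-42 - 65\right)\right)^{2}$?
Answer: $26873856$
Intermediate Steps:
$\left(59 + \left(59 - 10\right) \left(-42 - 65\right)\right)^{2} = \left(59 + 49 \left(-107\right)\right)^{2} = \left(59 - 5243\right)^{2} = \left(-5184\right)^{2} = 26873856$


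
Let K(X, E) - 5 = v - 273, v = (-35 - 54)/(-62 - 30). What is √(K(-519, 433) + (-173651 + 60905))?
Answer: I*√239135577/46 ≈ 336.17*I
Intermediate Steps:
v = 89/92 (v = -89/(-92) = -89*(-1/92) = 89/92 ≈ 0.96739)
K(X, E) = -24567/92 (K(X, E) = 5 + (89/92 - 273) = 5 - 25027/92 = -24567/92)
√(K(-519, 433) + (-173651 + 60905)) = √(-24567/92 + (-173651 + 60905)) = √(-24567/92 - 112746) = √(-10397199/92) = I*√239135577/46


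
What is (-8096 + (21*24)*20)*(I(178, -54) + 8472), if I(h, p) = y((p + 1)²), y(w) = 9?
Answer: 16826304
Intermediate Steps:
I(h, p) = 9
(-8096 + (21*24)*20)*(I(178, -54) + 8472) = (-8096 + (21*24)*20)*(9 + 8472) = (-8096 + 504*20)*8481 = (-8096 + 10080)*8481 = 1984*8481 = 16826304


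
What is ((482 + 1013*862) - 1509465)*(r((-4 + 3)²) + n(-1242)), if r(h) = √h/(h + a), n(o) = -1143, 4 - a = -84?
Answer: 64675051102/89 ≈ 7.2669e+8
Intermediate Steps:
a = 88 (a = 4 - 1*(-84) = 4 + 84 = 88)
r(h) = √h/(88 + h) (r(h) = √h/(h + 88) = √h/(88 + h))
((482 + 1013*862) - 1509465)*(r((-4 + 3)²) + n(-1242)) = ((482 + 1013*862) - 1509465)*(√((-4 + 3)²)/(88 + (-4 + 3)²) - 1143) = ((482 + 873206) - 1509465)*(√((-1)²)/(88 + (-1)²) - 1143) = (873688 - 1509465)*(√1/(88 + 1) - 1143) = -635777*(1/89 - 1143) = -635777*(-101726/89) = 64675051102/89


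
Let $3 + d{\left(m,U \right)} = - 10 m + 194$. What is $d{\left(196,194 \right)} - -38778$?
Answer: $37009$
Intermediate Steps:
$d{\left(m,U \right)} = 191 - 10 m$ ($d{\left(m,U \right)} = -3 - \left(-194 + 10 m\right) = 191 - 10 m$)
$d{\left(196,194 \right)} - -38778 = \left(191 - 1960\right) - -38778 = \left(191 - 1960\right) + 38778 = -1769 + 38778 = 37009$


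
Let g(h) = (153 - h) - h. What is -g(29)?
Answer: -95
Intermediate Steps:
g(h) = 153 - 2*h
-g(29) = -(153 - 2*29) = -(153 - 58) = -1*95 = -95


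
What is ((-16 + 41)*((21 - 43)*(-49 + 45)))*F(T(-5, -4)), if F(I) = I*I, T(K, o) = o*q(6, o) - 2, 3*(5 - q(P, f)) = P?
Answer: 431200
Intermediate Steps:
q(P, f) = 5 - P/3
T(K, o) = -2 + 3*o (T(K, o) = o*(5 - ⅓*6) - 2 = o*(5 - 2) - 2 = o*3 - 2 = 3*o - 2 = -2 + 3*o)
F(I) = I²
((-16 + 41)*((21 - 43)*(-49 + 45)))*F(T(-5, -4)) = ((-16 + 41)*((21 - 43)*(-49 + 45)))*(-2 + 3*(-4))² = (25*(-22*(-4)))*(-2 - 12)² = (25*88)*(-14)² = 2200*196 = 431200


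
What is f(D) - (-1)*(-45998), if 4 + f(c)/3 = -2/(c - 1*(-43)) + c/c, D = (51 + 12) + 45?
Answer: -6947063/151 ≈ -46007.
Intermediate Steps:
D = 108 (D = 63 + 45 = 108)
f(c) = -9 - 6/(43 + c) (f(c) = -12 + 3*(-2/(c - 1*(-43)) + c/c) = -12 + 3*(-2/(c + 43) + 1) = -12 + 3*(-2/(43 + c) + 1) = -12 + 3*(1 - 2/(43 + c)) = -12 + (3 - 6/(43 + c)) = -9 - 6/(43 + c))
f(D) - (-1)*(-45998) = 3*(-131 - 3*108)/(43 + 108) - (-1)*(-45998) = 3*(-131 - 324)/151 - 1*45998 = 3*(1/151)*(-455) - 45998 = -1365/151 - 45998 = -6947063/151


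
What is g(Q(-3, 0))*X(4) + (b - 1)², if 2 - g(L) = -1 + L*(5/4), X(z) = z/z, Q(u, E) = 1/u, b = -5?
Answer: 473/12 ≈ 39.417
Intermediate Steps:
X(z) = 1
g(L) = 3 - 5*L/4 (g(L) = 2 - (-1 + L*(5/4)) = 2 - (-1 + 5*L/4) = 2 + (1 - 5*L/4) = 3 - 5*L/4)
g(Q(-3, 0))*X(4) + (b - 1)² = (3 - 5/4/(-3))*1 + (-5 - 1)² = (3 - 5/4*(-⅓))*1 + (-6)² = (3 + 5/12)*1 + 36 = (41/12)*1 + 36 = 41/12 + 36 = 473/12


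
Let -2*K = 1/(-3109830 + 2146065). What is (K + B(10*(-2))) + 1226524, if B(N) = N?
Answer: 2364123255121/1927530 ≈ 1.2265e+6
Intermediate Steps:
K = 1/1927530 (K = -1/(2*(-3109830 + 2146065)) = -½/(-963765) = -½*(-1/963765) = 1/1927530 ≈ 5.1880e-7)
(K + B(10*(-2))) + 1226524 = (1/1927530 + 10*(-2)) + 1226524 = (1/1927530 - 20) + 1226524 = -38550599/1927530 + 1226524 = 2364123255121/1927530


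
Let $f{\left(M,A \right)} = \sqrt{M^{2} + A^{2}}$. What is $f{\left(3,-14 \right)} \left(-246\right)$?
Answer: $- 246 \sqrt{205} \approx -3522.2$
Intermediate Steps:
$f{\left(M,A \right)} = \sqrt{A^{2} + M^{2}}$
$f{\left(3,-14 \right)} \left(-246\right) = \sqrt{\left(-14\right)^{2} + 3^{2}} \left(-246\right) = \sqrt{196 + 9} \left(-246\right) = \sqrt{205} \left(-246\right) = - 246 \sqrt{205}$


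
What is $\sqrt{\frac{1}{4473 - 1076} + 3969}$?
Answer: $\frac{\sqrt{45800711518}}{3397} \approx 63.0$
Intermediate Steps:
$\sqrt{\frac{1}{4473 - 1076} + 3969} = \sqrt{\frac{1}{3397} + 3969} = \sqrt{\frac{13482694}{3397}} = \frac{\sqrt{45800711518}}{3397}$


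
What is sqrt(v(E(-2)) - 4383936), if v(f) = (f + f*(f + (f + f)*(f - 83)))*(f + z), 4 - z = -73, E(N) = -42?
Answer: I*sqrt(19758666) ≈ 4445.1*I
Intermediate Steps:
z = 77 (z = 4 - 1*(-73) = 4 + 73 = 77)
v(f) = (77 + f)*(f + f*(f + 2*f*(-83 + f))) (v(f) = (f + f*(f + (f + f)*(f - 83)))*(f + 77) = (f + f*(f + (2*f)*(-83 + f)))*(77 + f) = (f + f*(f + 2*f*(-83 + f)))*(77 + f) = (77 + f)*(f + f*(f + 2*f*(-83 + f))))
sqrt(v(E(-2)) - 4383936) = sqrt(-42*(77 - 12704*(-42) - 11*(-42)**2 + 2*(-42)**3) - 4383936) = sqrt(-42*(77 + 533568 - 11*1764 + 2*(-74088)) - 4383936) = sqrt(-42*(77 + 533568 - 19404 - 148176) - 4383936) = sqrt(-42*366065 - 4383936) = sqrt(-15374730 - 4383936) = sqrt(-19758666) = I*sqrt(19758666)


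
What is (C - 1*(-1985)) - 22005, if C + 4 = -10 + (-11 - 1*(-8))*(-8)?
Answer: -20010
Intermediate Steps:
C = 10 (C = -4 + (-10 + (-11 - 1*(-8))*(-8)) = -4 + (-10 + (-11 + 8)*(-8)) = -4 + (-10 - 3*(-8)) = -4 + (-10 + 24) = -4 + 14 = 10)
(C - 1*(-1985)) - 22005 = (10 - 1*(-1985)) - 22005 = (10 + 1985) - 22005 = 1995 - 22005 = -20010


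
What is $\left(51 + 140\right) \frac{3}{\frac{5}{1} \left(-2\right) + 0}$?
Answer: $- \frac{573}{10} \approx -57.3$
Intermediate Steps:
$\left(51 + 140\right) \frac{3}{\frac{5}{1} \left(-2\right) + 0} = 191 \frac{3}{5 \cdot 1 \left(-2\right) + 0} = 191 \frac{3}{5 \left(-2\right) + 0} = 191 \frac{3}{-10 + 0} = 191 \frac{3}{-10} = 191 \cdot 3 \left(- \frac{1}{10}\right) = 191 \left(- \frac{3}{10}\right) = - \frac{573}{10}$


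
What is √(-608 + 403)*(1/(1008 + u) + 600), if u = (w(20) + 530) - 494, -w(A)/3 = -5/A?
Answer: 2507404*I*√205/4179 ≈ 8590.7*I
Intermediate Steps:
w(A) = 15/A (w(A) = -(-15)/A = 15/A)
u = 147/4 (u = (15/20 + 530) - 494 = (15*(1/20) + 530) - 494 = (¾ + 530) - 494 = 2123/4 - 494 = 147/4 ≈ 36.750)
√(-608 + 403)*(1/(1008 + u) + 600) = √(-608 + 403)*(1/(1008 + 147/4) + 600) = √(-205)*(1/(4179/4) + 600) = (I*√205)*(4/4179 + 600) = (I*√205)*(2507404/4179) = 2507404*I*√205/4179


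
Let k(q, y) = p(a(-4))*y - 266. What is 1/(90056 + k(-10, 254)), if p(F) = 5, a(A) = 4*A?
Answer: 1/91060 ≈ 1.0982e-5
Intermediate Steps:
k(q, y) = -266 + 5*y (k(q, y) = 5*y - 266 = -266 + 5*y)
1/(90056 + k(-10, 254)) = 1/(90056 + (-266 + 5*254)) = 1/(90056 + (-266 + 1270)) = 1/(90056 + 1004) = 1/91060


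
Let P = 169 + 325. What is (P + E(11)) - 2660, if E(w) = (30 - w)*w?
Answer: -1957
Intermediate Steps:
P = 494
E(w) = w*(30 - w)
(P + E(11)) - 2660 = (494 + 11*(30 - 1*11)) - 2660 = (494 + 11*(30 - 11)) - 2660 = (494 + 11*19) - 2660 = (494 + 209) - 2660 = 703 - 2660 = -1957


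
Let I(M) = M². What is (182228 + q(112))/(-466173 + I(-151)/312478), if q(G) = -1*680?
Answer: -56729755944/145668783893 ≈ -0.38944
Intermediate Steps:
q(G) = -680
(182228 + q(112))/(-466173 + I(-151)/312478) = (182228 - 680)/(-466173 + (-151)²/312478) = 181548/(-466173 + 22801*(1/312478)) = 181548/(-466173 + 22801/312478) = 181548/(-145668783893/312478) = 181548*(-312478/145668783893) = -56729755944/145668783893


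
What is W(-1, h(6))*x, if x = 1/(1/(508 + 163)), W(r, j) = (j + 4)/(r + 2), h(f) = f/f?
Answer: 3355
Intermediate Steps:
h(f) = 1
W(r, j) = (4 + j)/(2 + r)
x = 671 (x = 1/(1/671) = 671)
W(-1, h(6))*x = ((4 + 1)/(2 - 1))*671 = (5/1)*671 = (1*5)*671 = 5*671 = 3355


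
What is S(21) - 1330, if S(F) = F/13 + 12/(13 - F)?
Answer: -34577/26 ≈ -1329.9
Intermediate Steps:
S(F) = 12/(13 - F) + F/13 (S(F) = F*(1/13) + 12/(13 - F) = F/13 + 12/(13 - F) = 12/(13 - F) + F/13)
S(21) - 1330 = (-12 - 1*21 + (1/13)*21**2)/(-13 + 21) - 1330 = (-12 - 21 + (1/13)*441)/8 - 1330 = (-12 - 21 + 441/13)/8 - 1330 = (1/8)*(12/13) - 1330 = 3/26 - 1330 = -34577/26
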